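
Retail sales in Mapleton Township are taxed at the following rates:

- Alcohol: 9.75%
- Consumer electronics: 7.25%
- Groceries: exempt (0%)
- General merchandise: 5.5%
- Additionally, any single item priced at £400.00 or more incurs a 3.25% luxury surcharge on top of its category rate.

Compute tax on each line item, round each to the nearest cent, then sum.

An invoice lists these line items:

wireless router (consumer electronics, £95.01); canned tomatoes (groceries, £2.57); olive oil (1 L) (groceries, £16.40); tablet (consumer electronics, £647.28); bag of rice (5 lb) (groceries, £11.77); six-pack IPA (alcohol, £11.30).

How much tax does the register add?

£75.95

Wireless router £95.01: consumer electronics → 7.25% → £6.89
Canned tomatoes £2.57: groceries → 0% → £0.00
Olive oil (1 L) £16.40: groceries → 0% → £0.00
Tablet £647.28: consumer electronics → 7.25% + 3.25% surcharge = 10.5% → £67.96
Bag of rice (5 lb) £11.77: groceries → 0% → £0.00
Six-pack IPA £11.30: alcohol → 9.75% → £1.10
Total tax = £6.89 + £67.96 + £1.10 = £75.95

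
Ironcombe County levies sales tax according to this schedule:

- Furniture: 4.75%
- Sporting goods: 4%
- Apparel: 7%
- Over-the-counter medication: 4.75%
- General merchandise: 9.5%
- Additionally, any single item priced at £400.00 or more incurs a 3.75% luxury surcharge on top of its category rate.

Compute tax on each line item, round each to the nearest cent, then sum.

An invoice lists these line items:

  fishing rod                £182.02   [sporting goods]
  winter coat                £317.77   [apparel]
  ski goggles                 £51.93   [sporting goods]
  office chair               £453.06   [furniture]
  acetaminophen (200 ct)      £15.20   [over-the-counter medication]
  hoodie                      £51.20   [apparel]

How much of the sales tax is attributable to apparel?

Winter coat £317.77: apparel → 7% → £22.24
Hoodie £51.20: apparel → 7% → £3.58
Tax on apparel = £22.24 + £3.58 = £25.82

£25.82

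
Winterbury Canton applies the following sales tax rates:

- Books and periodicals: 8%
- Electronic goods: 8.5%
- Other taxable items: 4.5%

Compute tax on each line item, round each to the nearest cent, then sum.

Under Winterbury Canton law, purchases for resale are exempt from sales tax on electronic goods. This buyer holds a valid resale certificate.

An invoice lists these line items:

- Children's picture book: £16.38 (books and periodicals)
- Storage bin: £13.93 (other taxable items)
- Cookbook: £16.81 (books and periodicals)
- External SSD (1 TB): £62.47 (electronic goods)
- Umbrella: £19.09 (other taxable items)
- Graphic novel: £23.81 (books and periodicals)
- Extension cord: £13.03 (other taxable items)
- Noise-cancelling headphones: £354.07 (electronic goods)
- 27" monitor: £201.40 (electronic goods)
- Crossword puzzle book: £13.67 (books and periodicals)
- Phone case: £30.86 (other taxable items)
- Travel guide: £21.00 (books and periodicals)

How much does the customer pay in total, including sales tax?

Children's picture book £16.38: books and periodicals → 8% → £1.31
Storage bin £13.93: other taxable items → 4.5% → £0.63
Cookbook £16.81: books and periodicals → 8% → £1.34
External SSD (1 TB) £62.47: electronic goods, buyer-exempt → 0% → £0.00
Umbrella £19.09: other taxable items → 4.5% → £0.86
Graphic novel £23.81: books and periodicals → 8% → £1.90
Extension cord £13.03: other taxable items → 4.5% → £0.59
Noise-cancelling headphones £354.07: electronic goods, buyer-exempt → 0% → £0.00
27" monitor £201.40: electronic goods, buyer-exempt → 0% → £0.00
Crossword puzzle book £13.67: books and periodicals → 8% → £1.09
Phone case £30.86: other taxable items → 4.5% → £1.39
Travel guide £21.00: books and periodicals → 8% → £1.68
Subtotal = £786.52; tax = £10.79; total due = £797.31

£797.31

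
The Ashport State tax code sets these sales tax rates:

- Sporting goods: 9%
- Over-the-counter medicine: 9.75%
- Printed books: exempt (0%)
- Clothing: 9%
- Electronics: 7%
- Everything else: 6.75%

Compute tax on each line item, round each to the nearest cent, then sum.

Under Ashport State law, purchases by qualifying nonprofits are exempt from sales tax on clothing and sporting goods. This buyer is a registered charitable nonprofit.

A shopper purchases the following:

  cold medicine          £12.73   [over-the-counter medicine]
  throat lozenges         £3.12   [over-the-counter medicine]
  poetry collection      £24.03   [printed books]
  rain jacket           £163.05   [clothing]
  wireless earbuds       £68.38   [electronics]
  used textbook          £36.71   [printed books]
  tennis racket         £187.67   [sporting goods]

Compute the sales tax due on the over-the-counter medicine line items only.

£1.54

Cold medicine £12.73: over-the-counter medicine → 9.75% → £1.24
Throat lozenges £3.12: over-the-counter medicine → 9.75% → £0.30
Tax on over-the-counter medicine = £1.24 + £0.30 = £1.54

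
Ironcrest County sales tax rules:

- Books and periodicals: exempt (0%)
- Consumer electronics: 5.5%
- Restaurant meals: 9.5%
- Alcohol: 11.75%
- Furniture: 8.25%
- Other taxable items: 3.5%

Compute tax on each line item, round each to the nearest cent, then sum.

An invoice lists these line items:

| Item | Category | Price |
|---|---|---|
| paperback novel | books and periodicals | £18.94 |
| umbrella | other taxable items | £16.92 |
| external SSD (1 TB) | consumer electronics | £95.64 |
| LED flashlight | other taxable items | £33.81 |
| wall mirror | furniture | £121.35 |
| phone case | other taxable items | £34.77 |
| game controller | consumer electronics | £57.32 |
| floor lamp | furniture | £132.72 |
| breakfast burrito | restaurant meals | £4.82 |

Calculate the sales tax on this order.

£32.82

Paperback novel £18.94: books and periodicals → 0% → £0.00
Umbrella £16.92: other taxable items → 3.5% → £0.59
External SSD (1 TB) £95.64: consumer electronics → 5.5% → £5.26
LED flashlight £33.81: other taxable items → 3.5% → £1.18
Wall mirror £121.35: furniture → 8.25% → £10.01
Phone case £34.77: other taxable items → 3.5% → £1.22
Game controller £57.32: consumer electronics → 5.5% → £3.15
Floor lamp £132.72: furniture → 8.25% → £10.95
Breakfast burrito £4.82: restaurant meals → 9.5% → £0.46
Total tax = £0.59 + £5.26 + £1.18 + £10.01 + £1.22 + £3.15 + £10.95 + £0.46 = £32.82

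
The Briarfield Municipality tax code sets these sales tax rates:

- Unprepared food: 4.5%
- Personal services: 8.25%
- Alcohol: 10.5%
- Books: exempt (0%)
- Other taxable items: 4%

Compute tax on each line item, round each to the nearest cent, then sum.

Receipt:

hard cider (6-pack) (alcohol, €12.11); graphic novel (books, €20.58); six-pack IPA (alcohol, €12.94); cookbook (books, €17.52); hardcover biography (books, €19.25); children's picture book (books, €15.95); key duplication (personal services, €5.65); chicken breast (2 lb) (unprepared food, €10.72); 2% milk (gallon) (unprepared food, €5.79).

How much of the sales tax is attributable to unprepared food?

€0.74

Chicken breast (2 lb) €10.72: unprepared food → 4.5% → €0.48
2% milk (gallon) €5.79: unprepared food → 4.5% → €0.26
Tax on unprepared food = €0.48 + €0.26 = €0.74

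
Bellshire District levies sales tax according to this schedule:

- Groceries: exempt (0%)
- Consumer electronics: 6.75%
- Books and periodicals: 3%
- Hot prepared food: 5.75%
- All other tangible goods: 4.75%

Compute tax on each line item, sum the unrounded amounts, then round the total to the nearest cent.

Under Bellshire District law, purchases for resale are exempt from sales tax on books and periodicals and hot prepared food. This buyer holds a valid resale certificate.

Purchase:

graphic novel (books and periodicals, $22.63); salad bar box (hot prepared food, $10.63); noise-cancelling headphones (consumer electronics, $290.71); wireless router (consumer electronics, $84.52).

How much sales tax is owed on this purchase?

$25.33

Graphic novel $22.63: books and periodicals, buyer-exempt → 0% → $0.00
Salad bar box $10.63: hot prepared food, buyer-exempt → 0% → $0.00
Noise-cancelling headphones $290.71: consumer electronics → 6.75% → $19.622925
Wireless router $84.52: consumer electronics → 6.75% → $5.7051
Unrounded tax sum = $25.328025 → $25.33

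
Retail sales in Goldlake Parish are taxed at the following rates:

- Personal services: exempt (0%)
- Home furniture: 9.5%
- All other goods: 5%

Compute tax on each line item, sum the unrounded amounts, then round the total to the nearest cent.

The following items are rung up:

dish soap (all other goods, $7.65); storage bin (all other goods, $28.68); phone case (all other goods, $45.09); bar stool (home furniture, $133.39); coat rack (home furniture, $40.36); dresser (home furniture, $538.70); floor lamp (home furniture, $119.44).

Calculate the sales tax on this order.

$83.10

Dish soap $7.65: all other goods → 5% → $0.3825
Storage bin $28.68: all other goods → 5% → $1.434
Phone case $45.09: all other goods → 5% → $2.2545
Bar stool $133.39: home furniture → 9.5% → $12.67205
Coat rack $40.36: home furniture → 9.5% → $3.8342
Dresser $538.70: home furniture → 9.5% → $51.1765
Floor lamp $119.44: home furniture → 9.5% → $11.3468
Unrounded tax sum = $83.10055 → $83.10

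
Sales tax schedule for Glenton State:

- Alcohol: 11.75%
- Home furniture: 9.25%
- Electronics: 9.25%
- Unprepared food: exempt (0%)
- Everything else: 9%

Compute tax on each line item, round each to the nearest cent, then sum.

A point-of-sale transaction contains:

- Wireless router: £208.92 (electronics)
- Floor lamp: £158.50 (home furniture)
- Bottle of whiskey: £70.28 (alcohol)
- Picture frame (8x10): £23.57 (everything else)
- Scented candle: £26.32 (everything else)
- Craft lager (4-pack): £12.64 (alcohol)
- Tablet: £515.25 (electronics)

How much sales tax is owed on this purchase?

Wireless router £208.92: electronics → 9.25% → £19.33
Floor lamp £158.50: home furniture → 9.25% → £14.66
Bottle of whiskey £70.28: alcohol → 11.75% → £8.26
Picture frame (8x10) £23.57: everything else → 9% → £2.12
Scented candle £26.32: everything else → 9% → £2.37
Craft lager (4-pack) £12.64: alcohol → 11.75% → £1.49
Tablet £515.25: electronics → 9.25% → £47.66
Total tax = £19.33 + £14.66 + £8.26 + £2.12 + £2.37 + £1.49 + £47.66 = £95.89

£95.89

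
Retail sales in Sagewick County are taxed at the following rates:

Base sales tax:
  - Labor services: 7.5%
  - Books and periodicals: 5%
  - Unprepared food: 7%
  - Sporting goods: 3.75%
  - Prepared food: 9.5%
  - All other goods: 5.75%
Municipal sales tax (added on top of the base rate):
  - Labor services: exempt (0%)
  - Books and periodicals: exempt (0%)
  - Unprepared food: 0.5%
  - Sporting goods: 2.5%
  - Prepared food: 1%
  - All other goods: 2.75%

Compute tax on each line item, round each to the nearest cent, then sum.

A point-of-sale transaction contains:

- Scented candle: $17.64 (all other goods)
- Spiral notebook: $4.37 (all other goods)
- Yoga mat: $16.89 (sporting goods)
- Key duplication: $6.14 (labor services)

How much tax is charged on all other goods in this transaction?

$1.87

Scented candle $17.64: all other goods → 5.75% + 2.75% municipal = 8.5% → $1.50
Spiral notebook $4.37: all other goods → 5.75% + 2.75% municipal = 8.5% → $0.37
Tax on all other goods = $1.50 + $0.37 = $1.87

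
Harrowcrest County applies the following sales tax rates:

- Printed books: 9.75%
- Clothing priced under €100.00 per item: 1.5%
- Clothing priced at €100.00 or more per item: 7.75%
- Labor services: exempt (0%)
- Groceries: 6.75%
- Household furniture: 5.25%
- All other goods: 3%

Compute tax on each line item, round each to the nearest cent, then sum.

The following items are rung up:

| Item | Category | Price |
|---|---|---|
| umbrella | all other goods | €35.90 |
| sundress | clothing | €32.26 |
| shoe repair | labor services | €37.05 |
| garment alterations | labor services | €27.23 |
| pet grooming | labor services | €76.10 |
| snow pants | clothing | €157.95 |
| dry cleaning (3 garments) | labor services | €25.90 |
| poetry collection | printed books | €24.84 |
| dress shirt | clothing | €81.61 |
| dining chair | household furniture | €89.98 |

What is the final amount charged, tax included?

Umbrella €35.90: all other goods → 3% → €1.08
Sundress €32.26: clothing, under €100.00 → 1.5% → €0.48
Shoe repair €37.05: labor services → 0% → €0.00
Garment alterations €27.23: labor services → 0% → €0.00
Pet grooming €76.10: labor services → 0% → €0.00
Snow pants €157.95: clothing, €100.00 or more → 7.75% → €12.24
Dry cleaning (3 garments) €25.90: labor services → 0% → €0.00
Poetry collection €24.84: printed books → 9.75% → €2.42
Dress shirt €81.61: clothing, under €100.00 → 1.5% → €1.22
Dining chair €89.98: household furniture → 5.25% → €4.72
Subtotal = €588.82; tax = €22.16; total due = €610.98

€610.98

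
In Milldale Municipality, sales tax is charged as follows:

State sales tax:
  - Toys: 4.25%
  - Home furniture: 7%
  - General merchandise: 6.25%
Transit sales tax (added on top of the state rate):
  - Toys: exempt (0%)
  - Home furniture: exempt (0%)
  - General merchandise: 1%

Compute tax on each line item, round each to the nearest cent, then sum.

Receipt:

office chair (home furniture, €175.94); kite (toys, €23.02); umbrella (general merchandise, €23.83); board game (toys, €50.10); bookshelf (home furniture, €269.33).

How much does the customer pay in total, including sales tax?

€578.23

Office chair €175.94: home furniture → 7% + 0% transit = 7% → €12.32
Kite €23.02: toys → 4.25% + 0% transit = 4.25% → €0.98
Umbrella €23.83: general merchandise → 6.25% + 1% transit = 7.25% → €1.73
Board game €50.10: toys → 4.25% + 0% transit = 4.25% → €2.13
Bookshelf €269.33: home furniture → 7% + 0% transit = 7% → €18.85
Subtotal = €542.22; tax = €36.01; total due = €578.23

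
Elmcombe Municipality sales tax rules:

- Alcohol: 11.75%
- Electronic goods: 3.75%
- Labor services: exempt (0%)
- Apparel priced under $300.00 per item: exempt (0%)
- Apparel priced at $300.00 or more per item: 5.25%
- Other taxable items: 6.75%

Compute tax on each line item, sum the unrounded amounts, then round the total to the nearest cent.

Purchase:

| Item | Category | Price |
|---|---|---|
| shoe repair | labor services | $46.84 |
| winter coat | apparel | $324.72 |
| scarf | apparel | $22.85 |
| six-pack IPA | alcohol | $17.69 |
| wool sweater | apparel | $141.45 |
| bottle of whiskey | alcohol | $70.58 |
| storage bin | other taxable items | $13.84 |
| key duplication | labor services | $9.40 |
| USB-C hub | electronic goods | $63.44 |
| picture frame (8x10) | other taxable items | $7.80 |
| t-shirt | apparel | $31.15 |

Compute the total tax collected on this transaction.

Shoe repair $46.84: labor services → 0% → $0.00
Winter coat $324.72: apparel, $300.00 or more → 5.25% → $17.0478
Scarf $22.85: apparel, under $300.00 → 0% → $0.00
Six-pack IPA $17.69: alcohol → 11.75% → $2.078575
Wool sweater $141.45: apparel, under $300.00 → 0% → $0.00
Bottle of whiskey $70.58: alcohol → 11.75% → $8.29315
Storage bin $13.84: other taxable items → 6.75% → $0.9342
Key duplication $9.40: labor services → 0% → $0.00
USB-C hub $63.44: electronic goods → 3.75% → $2.379
Picture frame (8x10) $7.80: other taxable items → 6.75% → $0.5265
T-shirt $31.15: apparel, under $300.00 → 0% → $0.00
Unrounded tax sum = $31.259225 → $31.26

$31.26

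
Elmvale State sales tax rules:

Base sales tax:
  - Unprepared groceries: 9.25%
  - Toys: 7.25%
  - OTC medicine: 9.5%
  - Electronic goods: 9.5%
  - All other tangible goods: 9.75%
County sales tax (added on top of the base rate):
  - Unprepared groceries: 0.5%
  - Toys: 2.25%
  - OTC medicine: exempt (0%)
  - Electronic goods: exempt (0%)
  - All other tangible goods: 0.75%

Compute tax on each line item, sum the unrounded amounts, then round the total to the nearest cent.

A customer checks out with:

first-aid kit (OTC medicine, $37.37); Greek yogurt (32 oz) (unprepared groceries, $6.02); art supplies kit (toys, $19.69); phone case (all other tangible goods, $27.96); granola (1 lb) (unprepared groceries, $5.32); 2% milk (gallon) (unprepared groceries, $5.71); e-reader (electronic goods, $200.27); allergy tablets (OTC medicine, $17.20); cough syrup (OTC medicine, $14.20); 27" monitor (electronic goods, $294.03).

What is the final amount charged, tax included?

$687.73

First-aid kit $37.37: OTC medicine → 9.5% + 0% county = 9.5% → $3.55015
Greek yogurt (32 oz) $6.02: unprepared groceries → 9.25% + 0.5% county = 9.75% → $0.58695
Art supplies kit $19.69: toys → 7.25% + 2.25% county = 9.5% → $1.87055
Phone case $27.96: all other tangible goods → 9.75% + 0.75% county = 10.5% → $2.9358
Granola (1 lb) $5.32: unprepared groceries → 9.25% + 0.5% county = 9.75% → $0.5187
2% milk (gallon) $5.71: unprepared groceries → 9.25% + 0.5% county = 9.75% → $0.556725
E-reader $200.27: electronic goods → 9.5% + 0% county = 9.5% → $19.02565
Allergy tablets $17.20: OTC medicine → 9.5% + 0% county = 9.5% → $1.634
Cough syrup $14.20: OTC medicine → 9.5% + 0% county = 9.5% → $1.349
27" monitor $294.03: electronic goods → 9.5% + 0% county = 9.5% → $27.93285
Subtotal = $627.77; unrounded tax = $59.960375 → $59.96; total due = $687.73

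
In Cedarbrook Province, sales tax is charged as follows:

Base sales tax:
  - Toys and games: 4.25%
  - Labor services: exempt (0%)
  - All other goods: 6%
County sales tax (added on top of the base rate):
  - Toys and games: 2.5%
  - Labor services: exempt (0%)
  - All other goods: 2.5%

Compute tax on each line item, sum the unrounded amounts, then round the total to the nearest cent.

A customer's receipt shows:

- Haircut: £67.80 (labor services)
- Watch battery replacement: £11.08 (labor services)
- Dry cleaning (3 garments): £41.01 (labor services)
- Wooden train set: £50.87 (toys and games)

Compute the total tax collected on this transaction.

Haircut £67.80: labor services → 0% + 0% county = 0% → £0.00
Watch battery replacement £11.08: labor services → 0% + 0% county = 0% → £0.00
Dry cleaning (3 garments) £41.01: labor services → 0% + 0% county = 0% → £0.00
Wooden train set £50.87: toys and games → 4.25% + 2.5% county = 6.75% → £3.433725
Unrounded tax sum = £3.433725 → £3.43

£3.43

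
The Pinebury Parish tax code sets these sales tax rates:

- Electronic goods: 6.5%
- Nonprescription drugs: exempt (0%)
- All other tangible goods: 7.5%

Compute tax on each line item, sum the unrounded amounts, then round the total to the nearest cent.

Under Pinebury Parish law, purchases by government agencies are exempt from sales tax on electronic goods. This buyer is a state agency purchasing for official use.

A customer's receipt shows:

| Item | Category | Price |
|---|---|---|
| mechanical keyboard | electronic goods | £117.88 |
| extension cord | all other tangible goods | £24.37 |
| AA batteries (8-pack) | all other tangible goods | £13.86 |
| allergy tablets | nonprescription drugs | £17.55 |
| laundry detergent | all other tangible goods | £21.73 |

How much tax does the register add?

Mechanical keyboard £117.88: electronic goods, buyer-exempt → 0% → £0.00
Extension cord £24.37: all other tangible goods → 7.5% → £1.82775
AA batteries (8-pack) £13.86: all other tangible goods → 7.5% → £1.0395
Allergy tablets £17.55: nonprescription drugs → 0% → £0.00
Laundry detergent £21.73: all other tangible goods → 7.5% → £1.62975
Unrounded tax sum = £4.497 → £4.50

£4.50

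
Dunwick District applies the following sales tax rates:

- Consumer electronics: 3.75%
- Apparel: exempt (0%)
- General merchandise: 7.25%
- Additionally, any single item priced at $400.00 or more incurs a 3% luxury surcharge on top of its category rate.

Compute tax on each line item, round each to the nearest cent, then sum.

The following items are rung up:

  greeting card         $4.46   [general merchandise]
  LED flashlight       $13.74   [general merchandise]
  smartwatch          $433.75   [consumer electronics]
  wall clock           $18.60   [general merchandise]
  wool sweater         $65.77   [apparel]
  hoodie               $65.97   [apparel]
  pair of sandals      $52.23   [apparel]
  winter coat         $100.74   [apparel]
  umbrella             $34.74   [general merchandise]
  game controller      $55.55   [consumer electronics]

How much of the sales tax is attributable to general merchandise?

Greeting card $4.46: general merchandise → 7.25% → $0.32
LED flashlight $13.74: general merchandise → 7.25% → $1.00
Wall clock $18.60: general merchandise → 7.25% → $1.35
Umbrella $34.74: general merchandise → 7.25% → $2.52
Tax on general merchandise = $0.32 + $1.00 + $1.35 + $2.52 = $5.19

$5.19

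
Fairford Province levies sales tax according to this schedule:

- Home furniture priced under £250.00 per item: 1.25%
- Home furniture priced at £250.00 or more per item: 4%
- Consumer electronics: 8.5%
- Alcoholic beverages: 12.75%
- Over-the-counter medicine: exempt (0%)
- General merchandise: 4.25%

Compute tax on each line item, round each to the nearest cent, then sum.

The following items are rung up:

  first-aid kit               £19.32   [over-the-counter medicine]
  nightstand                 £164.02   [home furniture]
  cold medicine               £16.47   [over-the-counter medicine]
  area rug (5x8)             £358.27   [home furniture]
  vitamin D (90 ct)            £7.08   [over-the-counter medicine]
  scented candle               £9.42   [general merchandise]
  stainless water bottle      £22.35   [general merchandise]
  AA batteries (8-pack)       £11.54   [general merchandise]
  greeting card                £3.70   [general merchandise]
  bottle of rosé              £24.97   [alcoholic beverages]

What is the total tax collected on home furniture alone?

£16.38

Nightstand £164.02: home furniture, under £250.00 → 1.25% → £2.05
Area rug (5x8) £358.27: home furniture, £250.00 or more → 4% → £14.33
Tax on home furniture = £2.05 + £14.33 = £16.38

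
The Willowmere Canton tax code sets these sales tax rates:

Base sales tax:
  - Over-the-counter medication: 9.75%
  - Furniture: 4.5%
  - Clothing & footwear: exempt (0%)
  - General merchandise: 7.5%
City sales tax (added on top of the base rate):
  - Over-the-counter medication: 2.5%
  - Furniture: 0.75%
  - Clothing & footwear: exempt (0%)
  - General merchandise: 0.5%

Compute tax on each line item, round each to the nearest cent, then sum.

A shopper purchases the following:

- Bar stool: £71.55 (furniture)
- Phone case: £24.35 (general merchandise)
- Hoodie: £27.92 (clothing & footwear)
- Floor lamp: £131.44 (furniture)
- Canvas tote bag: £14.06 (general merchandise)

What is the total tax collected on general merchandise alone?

Phone case £24.35: general merchandise → 7.5% + 0.5% city = 8% → £1.95
Canvas tote bag £14.06: general merchandise → 7.5% + 0.5% city = 8% → £1.12
Tax on general merchandise = £1.95 + £1.12 = £3.07

£3.07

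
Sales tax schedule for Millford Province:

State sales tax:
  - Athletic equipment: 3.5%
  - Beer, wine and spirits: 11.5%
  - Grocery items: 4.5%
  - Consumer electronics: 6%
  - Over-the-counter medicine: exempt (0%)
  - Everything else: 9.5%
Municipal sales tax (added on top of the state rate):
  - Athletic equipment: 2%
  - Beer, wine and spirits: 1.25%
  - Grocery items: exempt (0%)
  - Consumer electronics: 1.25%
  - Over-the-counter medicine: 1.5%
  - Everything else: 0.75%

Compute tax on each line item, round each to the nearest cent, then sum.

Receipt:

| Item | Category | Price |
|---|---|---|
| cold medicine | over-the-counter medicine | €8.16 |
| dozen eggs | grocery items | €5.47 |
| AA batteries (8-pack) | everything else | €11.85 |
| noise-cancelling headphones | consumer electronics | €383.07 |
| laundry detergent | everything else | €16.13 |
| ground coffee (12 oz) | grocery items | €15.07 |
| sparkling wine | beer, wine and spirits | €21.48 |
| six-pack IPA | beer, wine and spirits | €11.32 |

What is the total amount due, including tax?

€508.41

Cold medicine €8.16: over-the-counter medicine → 0% + 1.5% municipal = 1.5% → €0.12
Dozen eggs €5.47: grocery items → 4.5% + 0% municipal = 4.5% → €0.25
AA batteries (8-pack) €11.85: everything else → 9.5% + 0.75% municipal = 10.25% → €1.21
Noise-cancelling headphones €383.07: consumer electronics → 6% + 1.25% municipal = 7.25% → €27.77
Laundry detergent €16.13: everything else → 9.5% + 0.75% municipal = 10.25% → €1.65
Ground coffee (12 oz) €15.07: grocery items → 4.5% + 0% municipal = 4.5% → €0.68
Sparkling wine €21.48: beer, wine and spirits → 11.5% + 1.25% municipal = 12.75% → €2.74
Six-pack IPA €11.32: beer, wine and spirits → 11.5% + 1.25% municipal = 12.75% → €1.44
Subtotal = €472.55; tax = €35.86; total due = €508.41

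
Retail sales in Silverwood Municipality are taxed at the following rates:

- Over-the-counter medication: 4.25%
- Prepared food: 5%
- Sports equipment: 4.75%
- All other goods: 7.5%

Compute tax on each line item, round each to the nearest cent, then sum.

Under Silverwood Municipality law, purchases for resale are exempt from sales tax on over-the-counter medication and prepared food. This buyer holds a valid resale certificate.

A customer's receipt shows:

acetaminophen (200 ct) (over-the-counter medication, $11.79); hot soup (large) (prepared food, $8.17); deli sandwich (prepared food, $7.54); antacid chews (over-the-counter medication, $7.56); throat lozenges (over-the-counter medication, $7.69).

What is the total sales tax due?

$0.00

Acetaminophen (200 ct) $11.79: over-the-counter medication, buyer-exempt → 0% → $0.00
Hot soup (large) $8.17: prepared food, buyer-exempt → 0% → $0.00
Deli sandwich $7.54: prepared food, buyer-exempt → 0% → $0.00
Antacid chews $7.56: over-the-counter medication, buyer-exempt → 0% → $0.00
Throat lozenges $7.69: over-the-counter medication, buyer-exempt → 0% → $0.00
Total tax = $0.00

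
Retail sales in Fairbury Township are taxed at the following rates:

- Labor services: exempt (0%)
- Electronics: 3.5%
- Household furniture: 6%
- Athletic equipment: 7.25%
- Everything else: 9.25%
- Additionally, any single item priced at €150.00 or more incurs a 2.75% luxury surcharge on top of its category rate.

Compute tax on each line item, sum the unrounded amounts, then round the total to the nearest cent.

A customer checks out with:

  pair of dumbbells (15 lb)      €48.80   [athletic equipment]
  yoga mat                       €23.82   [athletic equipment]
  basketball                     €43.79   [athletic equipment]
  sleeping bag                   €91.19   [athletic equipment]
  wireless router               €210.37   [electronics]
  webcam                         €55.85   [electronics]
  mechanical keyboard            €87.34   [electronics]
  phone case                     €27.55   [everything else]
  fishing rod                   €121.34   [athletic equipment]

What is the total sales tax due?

Pair of dumbbells (15 lb) €48.80: athletic equipment → 7.25% → €3.538
Yoga mat €23.82: athletic equipment → 7.25% → €1.72695
Basketball €43.79: athletic equipment → 7.25% → €3.174775
Sleeping bag €91.19: athletic equipment → 7.25% → €6.611275
Wireless router €210.37: electronics → 3.5% + 2.75% surcharge = 6.25% → €13.148125
Webcam €55.85: electronics → 3.5% → €1.95475
Mechanical keyboard €87.34: electronics → 3.5% → €3.0569
Phone case €27.55: everything else → 9.25% → €2.548375
Fishing rod €121.34: athletic equipment → 7.25% → €8.79715
Unrounded tax sum = €44.5563 → €44.56

€44.56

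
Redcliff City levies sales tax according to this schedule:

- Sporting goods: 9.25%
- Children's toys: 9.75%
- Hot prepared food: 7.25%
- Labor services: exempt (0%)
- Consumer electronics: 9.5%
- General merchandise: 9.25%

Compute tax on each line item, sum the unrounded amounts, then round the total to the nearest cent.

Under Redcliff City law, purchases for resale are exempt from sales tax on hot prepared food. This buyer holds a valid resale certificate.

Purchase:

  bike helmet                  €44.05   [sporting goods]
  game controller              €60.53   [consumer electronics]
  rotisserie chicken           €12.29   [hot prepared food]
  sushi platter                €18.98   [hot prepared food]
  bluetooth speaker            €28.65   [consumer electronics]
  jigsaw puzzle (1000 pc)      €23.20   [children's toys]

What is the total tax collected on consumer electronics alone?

€8.47

Game controller €60.53: consumer electronics → 9.5% → €5.75035
Bluetooth speaker €28.65: consumer electronics → 9.5% → €2.72175
Tax on consumer electronics: unrounded sum = €8.4721 → €8.47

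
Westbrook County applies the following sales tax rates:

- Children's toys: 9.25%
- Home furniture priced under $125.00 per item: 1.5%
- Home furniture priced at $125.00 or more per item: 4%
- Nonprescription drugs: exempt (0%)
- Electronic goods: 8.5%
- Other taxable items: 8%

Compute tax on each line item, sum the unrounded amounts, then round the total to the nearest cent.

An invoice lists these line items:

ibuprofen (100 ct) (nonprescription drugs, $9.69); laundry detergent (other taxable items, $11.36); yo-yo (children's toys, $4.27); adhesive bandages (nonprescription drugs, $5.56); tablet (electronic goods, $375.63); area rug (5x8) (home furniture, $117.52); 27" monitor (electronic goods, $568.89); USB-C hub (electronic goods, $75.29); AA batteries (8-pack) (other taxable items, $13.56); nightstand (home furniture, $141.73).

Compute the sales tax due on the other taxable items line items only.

Laundry detergent $11.36: other taxable items → 8% → $0.9088
AA batteries (8-pack) $13.56: other taxable items → 8% → $1.0848
Tax on other taxable items: unrounded sum = $1.9936 → $1.99

$1.99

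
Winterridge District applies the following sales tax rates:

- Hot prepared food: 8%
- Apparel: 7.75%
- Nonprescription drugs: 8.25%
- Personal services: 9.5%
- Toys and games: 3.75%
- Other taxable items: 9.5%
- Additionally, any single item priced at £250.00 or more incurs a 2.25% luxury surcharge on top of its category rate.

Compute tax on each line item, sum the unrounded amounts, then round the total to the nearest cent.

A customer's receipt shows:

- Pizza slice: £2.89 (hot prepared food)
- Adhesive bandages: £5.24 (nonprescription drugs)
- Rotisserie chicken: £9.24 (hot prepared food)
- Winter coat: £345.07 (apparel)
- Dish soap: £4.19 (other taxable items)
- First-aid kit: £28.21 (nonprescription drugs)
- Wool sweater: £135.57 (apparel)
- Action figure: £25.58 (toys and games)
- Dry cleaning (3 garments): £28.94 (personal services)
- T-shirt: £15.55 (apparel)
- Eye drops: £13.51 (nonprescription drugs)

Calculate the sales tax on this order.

Pizza slice £2.89: hot prepared food → 8% → £0.2312
Adhesive bandages £5.24: nonprescription drugs → 8.25% → £0.4323
Rotisserie chicken £9.24: hot prepared food → 8% → £0.7392
Winter coat £345.07: apparel → 7.75% + 2.25% surcharge = 10% → £34.507
Dish soap £4.19: other taxable items → 9.5% → £0.39805
First-aid kit £28.21: nonprescription drugs → 8.25% → £2.327325
Wool sweater £135.57: apparel → 7.75% → £10.506675
Action figure £25.58: toys and games → 3.75% → £0.95925
Dry cleaning (3 garments) £28.94: personal services → 9.5% → £2.7493
T-shirt £15.55: apparel → 7.75% → £1.205125
Eye drops £13.51: nonprescription drugs → 8.25% → £1.114575
Unrounded tax sum = £55.17 → £55.17

£55.17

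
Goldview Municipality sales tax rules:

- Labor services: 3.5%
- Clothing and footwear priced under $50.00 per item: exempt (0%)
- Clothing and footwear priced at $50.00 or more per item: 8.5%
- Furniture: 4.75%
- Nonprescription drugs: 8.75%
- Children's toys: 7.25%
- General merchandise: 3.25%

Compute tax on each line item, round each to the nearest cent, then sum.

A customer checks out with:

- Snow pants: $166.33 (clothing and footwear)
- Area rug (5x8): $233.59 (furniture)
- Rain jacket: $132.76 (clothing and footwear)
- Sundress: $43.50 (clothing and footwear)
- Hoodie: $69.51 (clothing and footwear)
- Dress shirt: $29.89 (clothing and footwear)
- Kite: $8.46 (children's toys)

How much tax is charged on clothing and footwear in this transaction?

Snow pants $166.33: clothing and footwear, $50.00 or more → 8.5% → $14.14
Rain jacket $132.76: clothing and footwear, $50.00 or more → 8.5% → $11.28
Sundress $43.50: clothing and footwear, under $50.00 → 0% → $0.00
Hoodie $69.51: clothing and footwear, $50.00 or more → 8.5% → $5.91
Dress shirt $29.89: clothing and footwear, under $50.00 → 0% → $0.00
Tax on clothing and footwear = $14.14 + $11.28 + $0.00 + $5.91 + $0.00 = $31.33

$31.33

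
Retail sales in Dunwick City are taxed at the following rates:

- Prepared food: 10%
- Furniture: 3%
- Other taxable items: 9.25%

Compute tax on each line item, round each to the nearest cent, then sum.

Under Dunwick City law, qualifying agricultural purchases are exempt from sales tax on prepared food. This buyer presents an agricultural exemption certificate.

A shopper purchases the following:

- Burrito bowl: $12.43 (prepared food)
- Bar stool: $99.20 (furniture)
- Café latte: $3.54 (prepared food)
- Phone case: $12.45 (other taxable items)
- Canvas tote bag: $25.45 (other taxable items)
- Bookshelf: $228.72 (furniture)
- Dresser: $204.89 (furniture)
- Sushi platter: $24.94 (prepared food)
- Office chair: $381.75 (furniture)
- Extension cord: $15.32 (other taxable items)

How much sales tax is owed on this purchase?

$32.36

Burrito bowl $12.43: prepared food, buyer-exempt → 0% → $0.00
Bar stool $99.20: furniture → 3% → $2.98
Café latte $3.54: prepared food, buyer-exempt → 0% → $0.00
Phone case $12.45: other taxable items → 9.25% → $1.15
Canvas tote bag $25.45: other taxable items → 9.25% → $2.35
Bookshelf $228.72: furniture → 3% → $6.86
Dresser $204.89: furniture → 3% → $6.15
Sushi platter $24.94: prepared food, buyer-exempt → 0% → $0.00
Office chair $381.75: furniture → 3% → $11.45
Extension cord $15.32: other taxable items → 9.25% → $1.42
Total tax = $2.98 + $1.15 + $2.35 + $6.86 + $6.15 + $11.45 + $1.42 = $32.36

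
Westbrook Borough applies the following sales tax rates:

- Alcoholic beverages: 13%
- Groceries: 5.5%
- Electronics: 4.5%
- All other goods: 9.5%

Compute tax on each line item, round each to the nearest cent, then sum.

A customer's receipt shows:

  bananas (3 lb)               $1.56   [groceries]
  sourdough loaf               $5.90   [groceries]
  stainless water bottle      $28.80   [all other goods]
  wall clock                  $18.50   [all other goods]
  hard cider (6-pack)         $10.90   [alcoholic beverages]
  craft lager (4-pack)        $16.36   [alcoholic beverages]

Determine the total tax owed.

$8.46

Bananas (3 lb) $1.56: groceries → 5.5% → $0.09
Sourdough loaf $5.90: groceries → 5.5% → $0.32
Stainless water bottle $28.80: all other goods → 9.5% → $2.74
Wall clock $18.50: all other goods → 9.5% → $1.76
Hard cider (6-pack) $10.90: alcoholic beverages → 13% → $1.42
Craft lager (4-pack) $16.36: alcoholic beverages → 13% → $2.13
Total tax = $0.09 + $0.32 + $2.74 + $1.76 + $1.42 + $2.13 = $8.46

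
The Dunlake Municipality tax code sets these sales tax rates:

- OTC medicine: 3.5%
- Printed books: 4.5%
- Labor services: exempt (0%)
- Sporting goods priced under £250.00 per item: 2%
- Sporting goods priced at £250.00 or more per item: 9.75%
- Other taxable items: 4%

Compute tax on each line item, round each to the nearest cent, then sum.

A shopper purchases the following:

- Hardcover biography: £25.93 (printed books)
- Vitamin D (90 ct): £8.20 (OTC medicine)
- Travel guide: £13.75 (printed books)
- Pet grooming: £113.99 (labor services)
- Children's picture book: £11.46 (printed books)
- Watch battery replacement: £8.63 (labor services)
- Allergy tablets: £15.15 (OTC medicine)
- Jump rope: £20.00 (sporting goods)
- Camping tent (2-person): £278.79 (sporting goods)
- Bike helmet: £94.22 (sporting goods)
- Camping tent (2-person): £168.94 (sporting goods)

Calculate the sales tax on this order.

Hardcover biography £25.93: printed books → 4.5% → £1.17
Vitamin D (90 ct) £8.20: OTC medicine → 3.5% → £0.29
Travel guide £13.75: printed books → 4.5% → £0.62
Pet grooming £113.99: labor services → 0% → £0.00
Children's picture book £11.46: printed books → 4.5% → £0.52
Watch battery replacement £8.63: labor services → 0% → £0.00
Allergy tablets £15.15: OTC medicine → 3.5% → £0.53
Jump rope £20.00: sporting goods, under £250.00 → 2% → £0.40
Camping tent (2-person) £278.79: sporting goods, £250.00 or more → 9.75% → £27.18
Bike helmet £94.22: sporting goods, under £250.00 → 2% → £1.88
Camping tent (2-person) £168.94: sporting goods, under £250.00 → 2% → £3.38
Total tax = £1.17 + £0.29 + £0.62 + £0.52 + £0.53 + £0.40 + £27.18 + £1.88 + £3.38 = £35.97

£35.97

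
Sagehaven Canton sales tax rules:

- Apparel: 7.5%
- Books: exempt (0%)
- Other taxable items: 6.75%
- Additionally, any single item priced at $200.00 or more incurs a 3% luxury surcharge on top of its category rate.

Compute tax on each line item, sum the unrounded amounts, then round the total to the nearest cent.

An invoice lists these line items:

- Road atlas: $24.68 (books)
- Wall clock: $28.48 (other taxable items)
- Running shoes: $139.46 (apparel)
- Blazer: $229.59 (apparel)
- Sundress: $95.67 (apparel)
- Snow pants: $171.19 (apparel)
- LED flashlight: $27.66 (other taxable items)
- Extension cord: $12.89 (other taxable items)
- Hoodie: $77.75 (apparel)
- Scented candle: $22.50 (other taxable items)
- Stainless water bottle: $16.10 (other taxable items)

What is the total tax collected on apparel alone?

$60.41

Running shoes $139.46: apparel → 7.5% → $10.4595
Blazer $229.59: apparel → 7.5% + 3% surcharge = 10.5% → $24.10695
Sundress $95.67: apparel → 7.5% → $7.17525
Snow pants $171.19: apparel → 7.5% → $12.83925
Hoodie $77.75: apparel → 7.5% → $5.83125
Tax on apparel: unrounded sum = $60.4122 → $60.41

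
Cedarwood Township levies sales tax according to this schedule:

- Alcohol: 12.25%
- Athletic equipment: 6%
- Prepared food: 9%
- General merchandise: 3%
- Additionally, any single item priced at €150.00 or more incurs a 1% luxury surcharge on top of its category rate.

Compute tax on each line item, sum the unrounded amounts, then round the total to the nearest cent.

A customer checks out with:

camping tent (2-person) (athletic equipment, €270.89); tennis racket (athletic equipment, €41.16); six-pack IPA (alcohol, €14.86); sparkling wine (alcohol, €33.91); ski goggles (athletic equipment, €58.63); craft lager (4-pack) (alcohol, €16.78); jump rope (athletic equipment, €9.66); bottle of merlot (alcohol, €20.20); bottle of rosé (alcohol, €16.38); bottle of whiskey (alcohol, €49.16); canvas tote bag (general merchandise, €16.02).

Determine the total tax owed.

Camping tent (2-person) €270.89: athletic equipment → 6% + 1% surcharge = 7% → €18.9623
Tennis racket €41.16: athletic equipment → 6% → €2.4696
Six-pack IPA €14.86: alcohol → 12.25% → €1.82035
Sparkling wine €33.91: alcohol → 12.25% → €4.153975
Ski goggles €58.63: athletic equipment → 6% → €3.5178
Craft lager (4-pack) €16.78: alcohol → 12.25% → €2.05555
Jump rope €9.66: athletic equipment → 6% → €0.5796
Bottle of merlot €20.20: alcohol → 12.25% → €2.4745
Bottle of rosé €16.38: alcohol → 12.25% → €2.00655
Bottle of whiskey €49.16: alcohol → 12.25% → €6.0221
Canvas tote bag €16.02: general merchandise → 3% → €0.4806
Unrounded tax sum = €44.542925 → €44.54

€44.54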